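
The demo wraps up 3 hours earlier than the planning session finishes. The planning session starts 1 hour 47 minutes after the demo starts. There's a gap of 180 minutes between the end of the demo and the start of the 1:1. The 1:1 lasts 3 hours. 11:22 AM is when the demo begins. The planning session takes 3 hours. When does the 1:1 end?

7:09 PM

The planning session starts at 11:22 AM + 107 min = 1:09 PM.
The planning session ends at 1:09 PM + 180 min = 4:09 PM.
The demo ends at 4:09 PM − 180 min = 1:09 PM.
The 1:1 starts at 1:09 PM + 180 min = 4:09 PM.
The 1:1 ends at 4:09 PM + 180 min = 7:09 PM.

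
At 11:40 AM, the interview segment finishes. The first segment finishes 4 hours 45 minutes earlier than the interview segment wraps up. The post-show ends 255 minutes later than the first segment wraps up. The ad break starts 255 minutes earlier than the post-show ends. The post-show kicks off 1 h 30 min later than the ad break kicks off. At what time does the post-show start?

The first segment ends at 11:40 AM − 285 min = 6:55 AM.
The post-show ends at 6:55 AM + 255 min = 11:10 AM.
The ad break starts at 11:10 AM − 255 min = 6:55 AM.
The post-show starts at 6:55 AM + 90 min = 8:25 AM.

8:25 AM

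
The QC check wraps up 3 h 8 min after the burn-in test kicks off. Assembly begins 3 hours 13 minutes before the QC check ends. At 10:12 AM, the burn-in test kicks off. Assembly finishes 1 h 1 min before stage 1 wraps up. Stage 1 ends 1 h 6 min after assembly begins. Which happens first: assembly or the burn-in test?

assembly

The QC check ends at 10:12 AM + 188 min = 1:20 PM.
Assembly starts at 1:20 PM − 193 min = 10:07 AM.
Assembly starts at 10:07 AM and the burn-in test starts at 10:12 AM, so assembly is first.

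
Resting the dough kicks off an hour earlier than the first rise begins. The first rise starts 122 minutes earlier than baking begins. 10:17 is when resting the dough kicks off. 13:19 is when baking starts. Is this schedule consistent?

Yes

The first rise starts at 13:19 − 122 min = 11:17.
Resting the dough starts at 11:17 − 60 min = 10:17.
That matches the stated 10:17, so the schedule is consistent.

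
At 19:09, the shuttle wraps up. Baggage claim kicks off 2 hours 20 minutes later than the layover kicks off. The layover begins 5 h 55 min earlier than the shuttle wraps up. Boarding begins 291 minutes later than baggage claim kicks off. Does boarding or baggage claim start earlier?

The layover starts at 19:09 − 355 min = 13:14.
Baggage claim starts at 13:14 + 140 min = 15:34.
Boarding starts at 15:34 + 291 min = 20:25.
Boarding starts at 20:25 and baggage claim starts at 15:34, so baggage claim is first.

baggage claim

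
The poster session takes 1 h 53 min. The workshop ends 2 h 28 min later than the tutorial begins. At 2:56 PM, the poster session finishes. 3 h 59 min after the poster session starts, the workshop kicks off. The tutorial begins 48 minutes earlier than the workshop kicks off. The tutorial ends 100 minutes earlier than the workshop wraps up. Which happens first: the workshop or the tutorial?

the tutorial

The poster session starts at 2:56 PM − 113 min = 1:03 PM.
The workshop starts at 1:03 PM + 239 min = 5:02 PM.
The tutorial starts at 5:02 PM − 48 min = 4:14 PM.
The workshop starts at 5:02 PM and the tutorial starts at 4:14 PM, so the tutorial is first.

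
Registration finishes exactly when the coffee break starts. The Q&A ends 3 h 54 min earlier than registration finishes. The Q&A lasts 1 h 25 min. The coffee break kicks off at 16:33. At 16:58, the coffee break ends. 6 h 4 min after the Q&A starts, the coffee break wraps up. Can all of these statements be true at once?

Registration ends at 16:33.
The Q&A ends at 16:33 − 234 min = 12:39.
The Q&A starts at 12:39 − 85 min = 11:14.
The coffee break ends at 11:14 + 364 min = 17:18.
But the coffee break is also said to end at 16:58 — a 20-minute conflict.

No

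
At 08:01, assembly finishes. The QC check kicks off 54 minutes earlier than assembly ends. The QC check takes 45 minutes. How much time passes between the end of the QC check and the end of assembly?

9 minutes

The QC check starts at 08:01 − 54 min = 07:07.
The QC check ends at 07:07 + 45 min = 07:52.
From 07:52 to 08:01 is 9 minutes.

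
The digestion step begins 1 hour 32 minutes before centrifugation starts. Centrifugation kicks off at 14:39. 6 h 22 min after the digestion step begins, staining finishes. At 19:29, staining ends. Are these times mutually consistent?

Yes

The digestion step starts at 14:39 − 92 min = 13:07.
Staining ends at 13:07 + 382 min = 19:29.
That matches the stated 19:29, so the schedule is consistent.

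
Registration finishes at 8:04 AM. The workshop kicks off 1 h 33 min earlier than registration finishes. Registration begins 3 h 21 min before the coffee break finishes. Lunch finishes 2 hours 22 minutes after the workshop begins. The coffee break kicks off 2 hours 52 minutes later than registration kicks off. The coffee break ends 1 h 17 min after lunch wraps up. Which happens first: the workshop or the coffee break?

The workshop starts at 8:04 AM − 93 min = 6:31 AM.
Lunch ends at 6:31 AM + 142 min = 8:53 AM.
The coffee break ends at 8:53 AM + 77 min = 10:10 AM.
Registration starts at 10:10 AM − 201 min = 6:49 AM.
The coffee break starts at 6:49 AM + 172 min = 9:41 AM.
The workshop starts at 6:31 AM and the coffee break starts at 9:41 AM, so the workshop is first.

the workshop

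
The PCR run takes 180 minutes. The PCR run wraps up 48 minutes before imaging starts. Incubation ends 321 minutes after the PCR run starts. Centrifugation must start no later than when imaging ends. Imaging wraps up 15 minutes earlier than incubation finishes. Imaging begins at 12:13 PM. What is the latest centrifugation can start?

The PCR run ends at 12:13 PM − 48 min = 11:25 AM.
The PCR run starts at 11:25 AM − 180 min = 8:25 AM.
Incubation ends at 8:25 AM + 321 min = 1:46 PM.
Imaging ends at 1:46 PM − 15 min = 1:31 PM.
Centrifugation is bounded by imaging, so the latest it can start is 1:31 PM.

1:31 PM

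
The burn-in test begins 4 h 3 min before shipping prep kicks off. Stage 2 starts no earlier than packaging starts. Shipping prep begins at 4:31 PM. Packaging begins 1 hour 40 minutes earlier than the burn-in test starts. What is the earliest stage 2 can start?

The burn-in test starts at 4:31 PM − 243 min = 12:28 PM.
Packaging starts at 12:28 PM − 100 min = 10:48 AM.
Stage 2 is bounded by packaging, so the earliest it can start is 10:48 AM.

10:48 AM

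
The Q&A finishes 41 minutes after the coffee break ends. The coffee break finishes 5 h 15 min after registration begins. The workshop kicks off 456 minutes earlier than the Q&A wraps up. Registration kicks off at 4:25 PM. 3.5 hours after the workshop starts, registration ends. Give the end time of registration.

The coffee break ends at 4:25 PM + 315 min = 9:40 PM.
The Q&A ends at 9:40 PM + 41 min = 10:21 PM.
The workshop starts at 10:21 PM − 456 min = 2:45 PM.
Registration ends at 2:45 PM + 210 min = 6:15 PM.

6:15 PM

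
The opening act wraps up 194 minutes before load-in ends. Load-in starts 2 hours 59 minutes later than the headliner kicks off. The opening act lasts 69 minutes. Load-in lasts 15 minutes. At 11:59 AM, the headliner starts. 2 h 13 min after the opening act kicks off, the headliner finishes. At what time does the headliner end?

1:03 PM

Load-in starts at 11:59 AM + 179 min = 2:58 PM.
Load-in ends at 2:58 PM + 15 min = 3:13 PM.
The opening act ends at 3:13 PM − 194 min = 11:59 AM.
The opening act starts at 11:59 AM − 69 min = 10:50 AM.
The headliner ends at 10:50 AM + 133 min = 1:03 PM.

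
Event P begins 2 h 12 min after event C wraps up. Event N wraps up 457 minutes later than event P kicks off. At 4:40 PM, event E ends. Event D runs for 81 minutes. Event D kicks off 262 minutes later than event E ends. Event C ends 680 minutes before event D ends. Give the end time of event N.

8:52 PM

Event D starts at 4:40 PM + 262 min = 9:02 PM.
Event D ends at 9:02 PM + 81 min = 10:23 PM.
Event C ends at 10:23 PM − 680 min = 11:03 AM.
Event P starts at 11:03 AM + 132 min = 1:15 PM.
Event N ends at 1:15 PM + 457 min = 8:52 PM.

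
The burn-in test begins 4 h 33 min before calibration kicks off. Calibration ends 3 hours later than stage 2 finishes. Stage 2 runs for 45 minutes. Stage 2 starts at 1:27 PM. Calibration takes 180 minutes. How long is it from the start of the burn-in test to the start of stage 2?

3 h 48 min

Stage 2 ends at 1:27 PM + 45 min = 2:12 PM.
Calibration ends at 2:12 PM + 180 min = 5:12 PM.
Calibration starts at 5:12 PM − 180 min = 2:12 PM.
The burn-in test starts at 2:12 PM − 273 min = 9:39 AM.
From 9:39 AM to 1:27 PM is 3 h 48 min.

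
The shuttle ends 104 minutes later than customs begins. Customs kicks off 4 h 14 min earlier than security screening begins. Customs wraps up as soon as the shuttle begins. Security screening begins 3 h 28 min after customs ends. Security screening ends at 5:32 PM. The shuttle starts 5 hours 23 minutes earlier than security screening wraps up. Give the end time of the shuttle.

1:07 PM

The shuttle starts at 5:32 PM − 323 min = 12:09 PM.
So customs ends at 12:09 PM.
Security screening starts at 12:09 PM + 208 min = 3:37 PM.
Customs starts at 3:37 PM − 254 min = 11:23 AM.
The shuttle ends at 11:23 AM + 104 min = 1:07 PM.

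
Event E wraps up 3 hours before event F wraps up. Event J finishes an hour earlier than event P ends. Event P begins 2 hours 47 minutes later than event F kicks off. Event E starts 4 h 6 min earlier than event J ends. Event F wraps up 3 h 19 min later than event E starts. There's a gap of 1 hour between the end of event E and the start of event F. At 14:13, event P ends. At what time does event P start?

13:13

Event J ends at 14:13 − 60 min = 13:13.
Event E starts at 13:13 − 246 min = 09:07.
Event F ends at 09:07 + 199 min = 12:26.
Event E ends at 12:26 − 180 min = 09:26.
Event F starts at 09:26 + 60 min = 10:26.
Event P starts at 10:26 + 167 min = 13:13.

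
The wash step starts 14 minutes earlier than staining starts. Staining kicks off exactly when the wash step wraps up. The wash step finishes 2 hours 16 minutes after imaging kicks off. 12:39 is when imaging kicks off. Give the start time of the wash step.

The wash step ends at 12:39 + 136 min = 14:55.
So staining starts at 14:55.
The wash step starts at 14:55 − 14 min = 14:41.

14:41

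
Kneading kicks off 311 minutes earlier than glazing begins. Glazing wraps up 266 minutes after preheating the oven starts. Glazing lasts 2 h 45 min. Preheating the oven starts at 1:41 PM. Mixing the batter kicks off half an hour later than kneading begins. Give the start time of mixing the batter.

Glazing ends at 1:41 PM + 266 min = 6:07 PM.
Glazing starts at 6:07 PM − 165 min = 3:22 PM.
Kneading starts at 3:22 PM − 311 min = 10:11 AM.
Mixing the batter starts at 10:11 AM + 30 min = 10:41 AM.

10:41 AM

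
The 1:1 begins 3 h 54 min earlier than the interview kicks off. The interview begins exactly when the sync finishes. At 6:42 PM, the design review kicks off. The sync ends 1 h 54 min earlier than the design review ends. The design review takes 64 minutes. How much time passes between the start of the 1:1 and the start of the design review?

4 hours 44 minutes

The design review ends at 6:42 PM + 64 min = 7:46 PM.
The sync ends at 7:46 PM − 114 min = 5:52 PM.
So the interview starts at 5:52 PM.
The 1:1 starts at 5:52 PM − 234 min = 1:58 PM.
From 1:58 PM to 6:42 PM is 4 hours 44 minutes.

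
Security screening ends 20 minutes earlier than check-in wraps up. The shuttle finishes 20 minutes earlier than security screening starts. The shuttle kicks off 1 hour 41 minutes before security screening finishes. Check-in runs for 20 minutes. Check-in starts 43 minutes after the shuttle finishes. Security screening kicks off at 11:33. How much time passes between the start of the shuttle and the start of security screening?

78 minutes

The shuttle ends at 11:33 − 20 min = 11:13.
Check-in starts at 11:13 + 43 min = 11:56.
Check-in ends at 11:56 + 20 min = 12:16.
Security screening ends at 12:16 − 20 min = 11:56.
The shuttle starts at 11:56 − 101 min = 10:15.
From 10:15 to 11:33 is 78 minutes.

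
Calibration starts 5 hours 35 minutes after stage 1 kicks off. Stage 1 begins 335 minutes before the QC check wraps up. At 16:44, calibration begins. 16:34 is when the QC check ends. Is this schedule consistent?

No

Stage 1 starts at 16:34 − 335 min = 10:59.
Calibration starts at 10:59 + 335 min = 16:34.
But calibration is also said to start at 16:44 — a 10-minute conflict.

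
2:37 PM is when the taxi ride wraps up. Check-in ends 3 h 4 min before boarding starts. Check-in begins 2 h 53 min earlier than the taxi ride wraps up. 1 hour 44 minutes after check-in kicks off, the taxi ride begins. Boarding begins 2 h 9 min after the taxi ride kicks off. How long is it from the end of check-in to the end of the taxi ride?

2 hours 4 minutes

Check-in starts at 2:37 PM − 173 min = 11:44 AM.
The taxi ride starts at 11:44 AM + 104 min = 1:28 PM.
Boarding starts at 1:28 PM + 129 min = 3:37 PM.
Check-in ends at 3:37 PM − 184 min = 12:33 PM.
From 12:33 PM to 2:37 PM is 2 hours 4 minutes.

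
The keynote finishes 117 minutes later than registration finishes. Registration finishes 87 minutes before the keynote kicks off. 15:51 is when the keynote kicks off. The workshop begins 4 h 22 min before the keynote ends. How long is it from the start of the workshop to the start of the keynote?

Registration ends at 15:51 − 87 min = 14:24.
The keynote ends at 14:24 + 117 min = 16:21.
The workshop starts at 16:21 − 262 min = 11:59.
From 11:59 to 15:51 is 3 hours 52 minutes.

3 hours 52 minutes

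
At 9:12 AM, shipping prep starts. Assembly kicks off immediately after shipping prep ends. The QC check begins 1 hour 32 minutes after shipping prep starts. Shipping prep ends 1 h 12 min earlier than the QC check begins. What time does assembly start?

9:32 AM

The QC check starts at 9:12 AM + 92 min = 10:44 AM.
Shipping prep ends at 10:44 AM − 72 min = 9:32 AM.
So assembly starts at 9:32 AM.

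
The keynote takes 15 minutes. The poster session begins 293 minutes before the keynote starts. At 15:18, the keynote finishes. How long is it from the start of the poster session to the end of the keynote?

The keynote starts at 15:18 − 15 min = 15:03.
The poster session starts at 15:03 − 293 min = 10:10.
From 10:10 to 15:18 is 308 minutes.

308 minutes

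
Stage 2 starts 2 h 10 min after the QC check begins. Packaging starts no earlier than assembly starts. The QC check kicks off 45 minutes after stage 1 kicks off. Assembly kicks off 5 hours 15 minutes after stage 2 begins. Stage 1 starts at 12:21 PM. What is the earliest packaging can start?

8:31 PM

The QC check starts at 12:21 PM + 45 min = 1:06 PM.
Stage 2 starts at 1:06 PM + 130 min = 3:16 PM.
Assembly starts at 3:16 PM + 315 min = 8:31 PM.
Packaging is bounded by assembly, so the earliest it can start is 8:31 PM.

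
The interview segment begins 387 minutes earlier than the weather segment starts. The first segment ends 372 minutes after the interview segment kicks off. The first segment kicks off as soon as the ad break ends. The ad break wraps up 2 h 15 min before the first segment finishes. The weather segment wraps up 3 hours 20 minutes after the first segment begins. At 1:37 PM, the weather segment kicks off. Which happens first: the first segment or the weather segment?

The interview segment starts at 1:37 PM − 387 min = 7:10 AM.
The first segment ends at 7:10 AM + 372 min = 1:22 PM.
The ad break ends at 1:22 PM − 135 min = 11:07 AM.
So the first segment starts at 11:07 AM.
The first segment starts at 11:07 AM and the weather segment starts at 1:37 PM, so the first segment is first.

the first segment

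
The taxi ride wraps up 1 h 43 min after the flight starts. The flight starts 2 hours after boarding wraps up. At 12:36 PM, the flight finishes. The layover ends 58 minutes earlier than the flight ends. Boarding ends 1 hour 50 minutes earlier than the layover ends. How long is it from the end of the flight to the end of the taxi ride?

55 minutes

The layover ends at 12:36 PM − 58 min = 11:38 AM.
Boarding ends at 11:38 AM − 110 min = 9:48 AM.
The flight starts at 9:48 AM + 120 min = 11:48 AM.
The taxi ride ends at 11:48 AM + 103 min = 1:31 PM.
From 12:36 PM to 1:31 PM is 55 minutes.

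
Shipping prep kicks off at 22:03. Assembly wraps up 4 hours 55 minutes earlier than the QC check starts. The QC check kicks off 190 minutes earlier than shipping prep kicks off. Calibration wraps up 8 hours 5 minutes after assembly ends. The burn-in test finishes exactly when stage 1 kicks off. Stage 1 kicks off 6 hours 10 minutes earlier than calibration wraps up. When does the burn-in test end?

15:53

The QC check starts at 22:03 − 190 min = 18:53.
Assembly ends at 18:53 − 295 min = 13:58.
Calibration ends at 13:58 + 485 min = 22:03.
Stage 1 starts at 22:03 − 370 min = 15:53.
So the burn-in test ends at 15:53.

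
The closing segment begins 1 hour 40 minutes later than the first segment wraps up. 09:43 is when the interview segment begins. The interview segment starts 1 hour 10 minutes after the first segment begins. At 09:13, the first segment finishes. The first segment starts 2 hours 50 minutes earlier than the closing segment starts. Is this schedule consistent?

No

The closing segment starts at 09:13 + 100 min = 10:53.
The first segment starts at 10:53 − 170 min = 08:03.
The interview segment starts at 08:03 + 70 min = 09:13.
But the interview segment is also said to start at 09:43 — a 30-minute conflict.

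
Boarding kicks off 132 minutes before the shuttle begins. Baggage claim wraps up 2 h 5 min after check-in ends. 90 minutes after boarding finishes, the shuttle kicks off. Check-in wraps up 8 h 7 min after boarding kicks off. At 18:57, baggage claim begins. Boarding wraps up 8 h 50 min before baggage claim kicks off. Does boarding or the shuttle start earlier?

boarding

Boarding ends at 18:57 − 530 min = 10:07.
The shuttle starts at 10:07 + 90 min = 11:37.
Boarding starts at 11:37 − 132 min = 09:25.
Boarding starts at 09:25 and the shuttle starts at 11:37, so boarding is first.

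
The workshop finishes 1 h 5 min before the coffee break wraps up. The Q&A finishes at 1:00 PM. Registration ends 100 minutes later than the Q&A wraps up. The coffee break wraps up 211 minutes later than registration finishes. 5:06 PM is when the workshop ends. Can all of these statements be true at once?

Yes

Registration ends at 1:00 PM + 100 min = 2:40 PM.
The coffee break ends at 2:40 PM + 211 min = 6:11 PM.
The workshop ends at 6:11 PM − 65 min = 5:06 PM.
That matches the stated 5:06 PM, so the schedule is consistent.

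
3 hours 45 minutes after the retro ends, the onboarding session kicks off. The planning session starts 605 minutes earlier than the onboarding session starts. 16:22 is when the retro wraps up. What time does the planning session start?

The onboarding session starts at 16:22 + 225 min = 20:07.
The planning session starts at 20:07 − 605 min = 10:02.

10:02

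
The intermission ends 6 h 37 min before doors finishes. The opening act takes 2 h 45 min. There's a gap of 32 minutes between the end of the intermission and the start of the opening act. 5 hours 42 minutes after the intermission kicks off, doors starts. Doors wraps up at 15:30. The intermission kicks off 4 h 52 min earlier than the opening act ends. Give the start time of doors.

13:00

The intermission ends at 15:30 − 397 min = 08:53.
The opening act starts at 08:53 + 32 min = 09:25.
The opening act ends at 09:25 + 165 min = 12:10.
The intermission starts at 12:10 − 292 min = 07:18.
Doors starts at 07:18 + 342 min = 13:00.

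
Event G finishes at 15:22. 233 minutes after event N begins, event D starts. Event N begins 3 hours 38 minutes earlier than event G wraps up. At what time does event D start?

Event N starts at 15:22 − 218 min = 11:44.
Event D starts at 11:44 + 233 min = 15:37.

15:37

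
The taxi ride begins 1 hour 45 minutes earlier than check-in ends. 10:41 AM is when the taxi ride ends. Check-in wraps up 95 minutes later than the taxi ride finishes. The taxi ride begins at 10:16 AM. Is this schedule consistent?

No

Check-in ends at 10:41 AM + 95 min = 12:16 PM.
The taxi ride starts at 12:16 PM − 105 min = 10:31 AM.
But the taxi ride is also said to start at 10:16 AM — a 15-minute conflict.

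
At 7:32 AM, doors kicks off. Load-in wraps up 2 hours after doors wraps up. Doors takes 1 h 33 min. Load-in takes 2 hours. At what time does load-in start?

9:05 AM

Doors ends at 7:32 AM + 93 min = 9:05 AM.
Load-in ends at 9:05 AM + 120 min = 11:05 AM.
Load-in starts at 11:05 AM − 120 min = 9:05 AM.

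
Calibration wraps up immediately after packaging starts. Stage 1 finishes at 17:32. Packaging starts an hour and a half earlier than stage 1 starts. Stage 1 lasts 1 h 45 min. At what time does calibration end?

14:17

Stage 1 starts at 17:32 − 105 min = 15:47.
Packaging starts at 15:47 − 90 min = 14:17.
So calibration ends at 14:17.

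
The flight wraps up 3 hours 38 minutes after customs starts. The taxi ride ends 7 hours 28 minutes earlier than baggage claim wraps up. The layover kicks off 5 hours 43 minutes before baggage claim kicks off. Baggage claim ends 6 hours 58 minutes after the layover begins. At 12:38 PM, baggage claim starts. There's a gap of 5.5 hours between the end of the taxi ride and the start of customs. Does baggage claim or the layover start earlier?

The layover starts at 12:38 PM − 343 min = 6:55 AM.
Baggage claim starts at 12:38 PM and the layover starts at 6:55 AM, so the layover is first.

the layover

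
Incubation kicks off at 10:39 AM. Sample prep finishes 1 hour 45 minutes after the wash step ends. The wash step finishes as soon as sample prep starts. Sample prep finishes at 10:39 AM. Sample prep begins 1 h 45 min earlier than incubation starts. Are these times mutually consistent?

Yes

Sample prep starts at 10:39 AM − 105 min = 8:54 AM.
So the wash step ends at 8:54 AM.
Sample prep ends at 8:54 AM + 105 min = 10:39 AM.
That matches the stated 10:39 AM, so the schedule is consistent.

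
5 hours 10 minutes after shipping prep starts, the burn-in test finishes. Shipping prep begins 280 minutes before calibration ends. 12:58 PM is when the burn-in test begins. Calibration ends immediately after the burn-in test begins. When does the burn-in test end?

Calibration ends at 12:58 PM.
Shipping prep starts at 12:58 PM − 280 min = 8:18 AM.
The burn-in test ends at 8:18 AM + 310 min = 1:28 PM.

1:28 PM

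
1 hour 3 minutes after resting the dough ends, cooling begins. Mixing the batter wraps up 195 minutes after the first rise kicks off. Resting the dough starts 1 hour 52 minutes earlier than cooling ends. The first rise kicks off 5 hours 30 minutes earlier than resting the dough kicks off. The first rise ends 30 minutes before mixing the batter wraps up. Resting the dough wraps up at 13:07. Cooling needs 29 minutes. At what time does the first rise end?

10:02

Cooling starts at 13:07 + 63 min = 14:10.
Cooling ends at 14:10 + 29 min = 14:39.
Resting the dough starts at 14:39 − 112 min = 12:47.
The first rise starts at 12:47 − 330 min = 07:17.
Mixing the batter ends at 07:17 + 195 min = 10:32.
The first rise ends at 10:32 − 30 min = 10:02.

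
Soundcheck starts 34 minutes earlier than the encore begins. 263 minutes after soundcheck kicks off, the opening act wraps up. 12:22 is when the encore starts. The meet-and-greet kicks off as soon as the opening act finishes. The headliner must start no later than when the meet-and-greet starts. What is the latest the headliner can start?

16:11

Soundcheck starts at 12:22 − 34 min = 11:48.
The opening act ends at 11:48 + 263 min = 16:11.
So the meet-and-greet starts at 16:11.
The headliner is bounded by the meet-and-greet, so the latest it can start is 16:11.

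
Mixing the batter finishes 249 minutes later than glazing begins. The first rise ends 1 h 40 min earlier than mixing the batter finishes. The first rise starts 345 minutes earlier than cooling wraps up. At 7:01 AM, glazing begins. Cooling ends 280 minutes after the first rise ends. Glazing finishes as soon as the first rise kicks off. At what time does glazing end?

Mixing the batter ends at 7:01 AM + 249 min = 11:10 AM.
The first rise ends at 11:10 AM − 100 min = 9:30 AM.
Cooling ends at 9:30 AM + 280 min = 2:10 PM.
The first rise starts at 2:10 PM − 345 min = 8:25 AM.
So glazing ends at 8:25 AM.

8:25 AM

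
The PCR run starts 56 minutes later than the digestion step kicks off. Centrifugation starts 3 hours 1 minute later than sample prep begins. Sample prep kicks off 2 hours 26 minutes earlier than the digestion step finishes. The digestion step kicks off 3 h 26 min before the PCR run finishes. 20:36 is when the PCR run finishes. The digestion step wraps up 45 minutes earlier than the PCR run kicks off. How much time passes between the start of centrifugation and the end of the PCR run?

160 minutes

The digestion step starts at 20:36 − 206 min = 17:10.
The PCR run starts at 17:10 + 56 min = 18:06.
The digestion step ends at 18:06 − 45 min = 17:21.
Sample prep starts at 17:21 − 146 min = 14:55.
Centrifugation starts at 14:55 + 181 min = 17:56.
From 17:56 to 20:36 is 160 minutes.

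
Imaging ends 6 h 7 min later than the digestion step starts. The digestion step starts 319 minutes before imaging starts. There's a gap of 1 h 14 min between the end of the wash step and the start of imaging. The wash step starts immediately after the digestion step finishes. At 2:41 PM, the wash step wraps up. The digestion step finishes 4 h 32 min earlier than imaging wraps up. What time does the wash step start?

12:11 PM

Imaging starts at 2:41 PM + 74 min = 3:55 PM.
The digestion step starts at 3:55 PM − 319 min = 10:36 AM.
Imaging ends at 10:36 AM + 367 min = 4:43 PM.
The digestion step ends at 4:43 PM − 272 min = 12:11 PM.
So the wash step starts at 12:11 PM.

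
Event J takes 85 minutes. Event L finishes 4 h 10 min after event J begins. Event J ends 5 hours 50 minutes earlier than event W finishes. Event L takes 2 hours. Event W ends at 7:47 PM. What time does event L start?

Event J ends at 7:47 PM − 350 min = 1:57 PM.
Event J starts at 1:57 PM − 85 min = 12:32 PM.
Event L ends at 12:32 PM + 250 min = 4:42 PM.
Event L starts at 4:42 PM − 120 min = 2:42 PM.

2:42 PM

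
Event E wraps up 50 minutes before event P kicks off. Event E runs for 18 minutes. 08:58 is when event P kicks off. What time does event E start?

Event E ends at 08:58 − 50 min = 08:08.
Event E starts at 08:08 − 18 min = 07:50.

07:50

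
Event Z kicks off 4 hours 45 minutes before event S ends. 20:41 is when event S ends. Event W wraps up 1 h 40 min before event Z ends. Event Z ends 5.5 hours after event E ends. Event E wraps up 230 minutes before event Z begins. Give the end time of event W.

15:56

Event Z starts at 20:41 − 285 min = 15:56.
Event E ends at 15:56 − 230 min = 12:06.
Event Z ends at 12:06 + 330 min = 17:36.
Event W ends at 17:36 − 100 min = 15:56.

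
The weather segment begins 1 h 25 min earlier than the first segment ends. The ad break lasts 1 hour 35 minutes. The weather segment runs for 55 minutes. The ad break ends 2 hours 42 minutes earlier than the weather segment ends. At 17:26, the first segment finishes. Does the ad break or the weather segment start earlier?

the ad break

The weather segment starts at 17:26 − 85 min = 16:01.
The weather segment ends at 16:01 + 55 min = 16:56.
The ad break ends at 16:56 − 162 min = 14:14.
The ad break starts at 14:14 − 95 min = 12:39.
The ad break starts at 12:39 and the weather segment starts at 16:01, so the ad break is first.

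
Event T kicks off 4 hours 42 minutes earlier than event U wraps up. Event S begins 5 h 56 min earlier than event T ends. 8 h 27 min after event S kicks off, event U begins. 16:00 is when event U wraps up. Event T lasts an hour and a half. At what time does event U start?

15:19

Event T starts at 16:00 − 282 min = 11:18.
Event T ends at 11:18 + 90 min = 12:48.
Event S starts at 12:48 − 356 min = 06:52.
Event U starts at 06:52 + 507 min = 15:19.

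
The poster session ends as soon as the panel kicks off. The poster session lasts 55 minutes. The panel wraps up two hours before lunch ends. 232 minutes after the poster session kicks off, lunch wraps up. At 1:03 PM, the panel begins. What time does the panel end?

The poster session ends at 1:03 PM.
The poster session starts at 1:03 PM − 55 min = 12:08 PM.
Lunch ends at 12:08 PM + 232 min = 4:00 PM.
The panel ends at 4:00 PM − 120 min = 2:00 PM.

2:00 PM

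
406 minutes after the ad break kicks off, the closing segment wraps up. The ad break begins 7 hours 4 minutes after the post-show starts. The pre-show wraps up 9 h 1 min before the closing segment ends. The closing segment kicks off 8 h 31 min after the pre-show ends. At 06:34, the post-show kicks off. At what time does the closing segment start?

The ad break starts at 06:34 + 424 min = 13:38.
The closing segment ends at 13:38 + 406 min = 20:24.
The pre-show ends at 20:24 − 541 min = 11:23.
The closing segment starts at 11:23 + 511 min = 19:54.

19:54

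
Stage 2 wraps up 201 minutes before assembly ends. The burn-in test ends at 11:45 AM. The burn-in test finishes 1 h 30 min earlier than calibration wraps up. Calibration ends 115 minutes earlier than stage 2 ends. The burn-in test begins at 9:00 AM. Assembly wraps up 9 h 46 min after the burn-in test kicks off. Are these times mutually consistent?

Assembly ends at 9:00 AM + 586 min = 6:46 PM.
Stage 2 ends at 6:46 PM − 201 min = 3:25 PM.
Calibration ends at 3:25 PM − 115 min = 1:30 PM.
The burn-in test ends at 1:30 PM − 90 min = 12:00 PM.
But the burn-in test is also said to end at 11:45 AM — a 15-minute conflict.

No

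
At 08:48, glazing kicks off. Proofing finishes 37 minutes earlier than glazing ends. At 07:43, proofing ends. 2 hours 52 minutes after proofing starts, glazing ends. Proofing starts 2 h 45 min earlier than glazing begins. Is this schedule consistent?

Proofing starts at 08:48 − 165 min = 06:03.
Glazing ends at 06:03 + 172 min = 08:55.
Proofing ends at 08:55 − 37 min = 08:18.
But proofing is also said to end at 07:43 — a 35-minute conflict.

No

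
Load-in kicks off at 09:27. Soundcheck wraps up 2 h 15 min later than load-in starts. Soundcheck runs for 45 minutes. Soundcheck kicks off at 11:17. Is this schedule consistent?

No

Soundcheck ends at 09:27 + 135 min = 11:42.
Soundcheck starts at 11:42 − 45 min = 10:57.
But soundcheck is also said to start at 11:17 — a 20-minute conflict.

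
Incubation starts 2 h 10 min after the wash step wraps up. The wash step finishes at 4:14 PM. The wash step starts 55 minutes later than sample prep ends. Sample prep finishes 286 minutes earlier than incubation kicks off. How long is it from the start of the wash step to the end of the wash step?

1 h 41 min

Incubation starts at 4:14 PM + 130 min = 6:24 PM.
Sample prep ends at 6:24 PM − 286 min = 1:38 PM.
The wash step starts at 1:38 PM + 55 min = 2:33 PM.
From 2:33 PM to 4:14 PM is 1 h 41 min.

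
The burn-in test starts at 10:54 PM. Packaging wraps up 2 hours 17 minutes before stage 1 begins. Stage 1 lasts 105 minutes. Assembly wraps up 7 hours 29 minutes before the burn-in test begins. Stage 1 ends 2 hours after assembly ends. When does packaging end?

Assembly ends at 10:54 PM − 449 min = 3:25 PM.
Stage 1 ends at 3:25 PM + 120 min = 5:25 PM.
Stage 1 starts at 5:25 PM − 105 min = 3:40 PM.
Packaging ends at 3:40 PM − 137 min = 1:23 PM.

1:23 PM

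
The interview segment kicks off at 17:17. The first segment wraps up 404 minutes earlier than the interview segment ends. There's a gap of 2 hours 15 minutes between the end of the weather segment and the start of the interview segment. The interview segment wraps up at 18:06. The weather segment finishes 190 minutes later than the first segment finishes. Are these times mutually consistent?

The first segment ends at 18:06 − 404 min = 11:22.
The weather segment ends at 11:22 + 190 min = 14:32.
The interview segment starts at 14:32 + 135 min = 16:47.
But the interview segment is also said to start at 17:17 — a 30-minute conflict.

No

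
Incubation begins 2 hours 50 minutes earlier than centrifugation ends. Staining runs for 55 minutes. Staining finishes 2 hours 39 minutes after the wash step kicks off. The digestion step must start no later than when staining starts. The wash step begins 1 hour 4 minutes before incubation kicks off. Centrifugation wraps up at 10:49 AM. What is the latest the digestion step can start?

8:39 AM

Incubation starts at 10:49 AM − 170 min = 7:59 AM.
The wash step starts at 7:59 AM − 64 min = 6:55 AM.
Staining ends at 6:55 AM + 159 min = 9:34 AM.
Staining starts at 9:34 AM − 55 min = 8:39 AM.
The digestion step is bounded by staining, so the latest it can start is 8:39 AM.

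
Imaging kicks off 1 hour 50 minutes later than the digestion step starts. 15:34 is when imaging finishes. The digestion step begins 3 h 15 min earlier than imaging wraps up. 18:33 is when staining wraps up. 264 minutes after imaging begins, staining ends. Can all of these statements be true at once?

The digestion step starts at 15:34 − 195 min = 12:19.
Imaging starts at 12:19 + 110 min = 14:09.
Staining ends at 14:09 + 264 min = 18:33.
That matches the stated 18:33, so the schedule is consistent.

Yes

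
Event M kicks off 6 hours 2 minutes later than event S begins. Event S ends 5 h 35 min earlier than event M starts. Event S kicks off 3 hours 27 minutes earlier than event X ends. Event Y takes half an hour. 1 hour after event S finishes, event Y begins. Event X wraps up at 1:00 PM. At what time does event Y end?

Event S starts at 1:00 PM − 207 min = 9:33 AM.
Event M starts at 9:33 AM + 362 min = 3:35 PM.
Event S ends at 3:35 PM − 335 min = 10:00 AM.
Event Y starts at 10:00 AM + 60 min = 11:00 AM.
Event Y ends at 11:00 AM + 30 min = 11:30 AM.

11:30 AM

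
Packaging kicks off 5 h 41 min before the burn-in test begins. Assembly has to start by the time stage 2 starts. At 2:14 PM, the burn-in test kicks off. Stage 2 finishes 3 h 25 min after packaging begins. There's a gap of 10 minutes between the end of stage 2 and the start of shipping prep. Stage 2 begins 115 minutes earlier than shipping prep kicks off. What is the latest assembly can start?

Packaging starts at 2:14 PM − 341 min = 8:33 AM.
Stage 2 ends at 8:33 AM + 205 min = 11:58 AM.
Shipping prep starts at 11:58 AM + 10 min = 12:08 PM.
Stage 2 starts at 12:08 PM − 115 min = 10:13 AM.
Assembly is bounded by stage 2, so the latest it can start is 10:13 AM.

10:13 AM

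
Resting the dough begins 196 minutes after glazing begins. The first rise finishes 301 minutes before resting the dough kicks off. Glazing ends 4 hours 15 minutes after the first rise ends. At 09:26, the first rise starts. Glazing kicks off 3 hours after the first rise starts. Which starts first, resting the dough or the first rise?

Glazing starts at 09:26 + 180 min = 12:26.
Resting the dough starts at 12:26 + 196 min = 15:42.
Resting the dough starts at 15:42 and the first rise starts at 09:26, so the first rise is first.

the first rise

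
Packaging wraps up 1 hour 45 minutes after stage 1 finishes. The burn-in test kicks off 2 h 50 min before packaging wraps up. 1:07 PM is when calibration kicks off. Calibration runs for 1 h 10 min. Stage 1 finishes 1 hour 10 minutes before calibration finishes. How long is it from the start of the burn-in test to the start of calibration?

Calibration ends at 1:07 PM + 70 min = 2:17 PM.
Stage 1 ends at 2:17 PM − 70 min = 1:07 PM.
Packaging ends at 1:07 PM + 105 min = 2:52 PM.
The burn-in test starts at 2:52 PM − 170 min = 12:02 PM.
From 12:02 PM to 1:07 PM is 1 h 5 min.

1 h 5 min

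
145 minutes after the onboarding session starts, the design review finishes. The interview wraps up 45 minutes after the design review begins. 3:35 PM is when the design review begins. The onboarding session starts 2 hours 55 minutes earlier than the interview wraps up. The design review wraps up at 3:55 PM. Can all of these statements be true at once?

The interview ends at 3:35 PM + 45 min = 4:20 PM.
The onboarding session starts at 4:20 PM − 175 min = 1:25 PM.
The design review ends at 1:25 PM + 145 min = 3:50 PM.
But the design review is also said to end at 3:55 PM — a 5-minute conflict.

No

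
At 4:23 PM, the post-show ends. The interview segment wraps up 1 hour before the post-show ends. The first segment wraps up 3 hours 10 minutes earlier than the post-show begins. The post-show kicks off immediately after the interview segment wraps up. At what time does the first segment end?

12:13 PM

The interview segment ends at 4:23 PM − 60 min = 3:23 PM.
So the post-show starts at 3:23 PM.
The first segment ends at 3:23 PM − 190 min = 12:13 PM.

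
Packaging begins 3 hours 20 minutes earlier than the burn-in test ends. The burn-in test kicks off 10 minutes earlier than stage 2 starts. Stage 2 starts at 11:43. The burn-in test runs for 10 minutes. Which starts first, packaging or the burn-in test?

The burn-in test starts at 11:43 − 10 min = 11:33.
The burn-in test ends at 11:33 + 10 min = 11:43.
Packaging starts at 11:43 − 200 min = 08:23.
Packaging starts at 08:23 and the burn-in test starts at 11:33, so packaging is first.

packaging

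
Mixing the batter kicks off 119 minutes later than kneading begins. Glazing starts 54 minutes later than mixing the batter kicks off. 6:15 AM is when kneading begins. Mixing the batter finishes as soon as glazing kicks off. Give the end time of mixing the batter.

9:08 AM

Mixing the batter starts at 6:15 AM + 119 min = 8:14 AM.
Glazing starts at 8:14 AM + 54 min = 9:08 AM.
So mixing the batter ends at 9:08 AM.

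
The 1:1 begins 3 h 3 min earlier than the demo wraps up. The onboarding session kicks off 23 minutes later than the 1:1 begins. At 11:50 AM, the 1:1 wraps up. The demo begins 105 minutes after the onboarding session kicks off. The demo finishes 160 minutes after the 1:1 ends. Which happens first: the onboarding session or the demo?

the onboarding session

The demo ends at 11:50 AM + 160 min = 2:30 PM.
The 1:1 starts at 2:30 PM − 183 min = 11:27 AM.
The onboarding session starts at 11:27 AM + 23 min = 11:50 AM.
The demo starts at 11:50 AM + 105 min = 1:35 PM.
The onboarding session starts at 11:50 AM and the demo starts at 1:35 PM, so the onboarding session is first.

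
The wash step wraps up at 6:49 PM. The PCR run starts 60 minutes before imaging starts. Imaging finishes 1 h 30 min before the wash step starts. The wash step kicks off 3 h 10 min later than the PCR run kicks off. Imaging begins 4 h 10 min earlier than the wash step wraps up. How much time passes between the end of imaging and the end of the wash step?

210 minutes

Imaging starts at 6:49 PM − 250 min = 2:39 PM.
The PCR run starts at 2:39 PM − 60 min = 1:39 PM.
The wash step starts at 1:39 PM + 190 min = 4:49 PM.
Imaging ends at 4:49 PM − 90 min = 3:19 PM.
From 3:19 PM to 6:49 PM is 210 minutes.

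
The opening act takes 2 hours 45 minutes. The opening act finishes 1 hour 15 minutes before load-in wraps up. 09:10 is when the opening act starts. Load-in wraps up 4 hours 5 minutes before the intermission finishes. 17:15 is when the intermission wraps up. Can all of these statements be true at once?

Yes

Load-in ends at 17:15 − 245 min = 13:10.
The opening act ends at 13:10 − 75 min = 11:55.
The opening act starts at 11:55 − 165 min = 09:10.
That matches the stated 09:10, so the schedule is consistent.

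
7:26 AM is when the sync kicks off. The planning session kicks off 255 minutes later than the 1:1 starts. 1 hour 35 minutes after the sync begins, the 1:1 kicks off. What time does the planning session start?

The 1:1 starts at 7:26 AM + 95 min = 9:01 AM.
The planning session starts at 9:01 AM + 255 min = 1:16 PM.

1:16 PM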